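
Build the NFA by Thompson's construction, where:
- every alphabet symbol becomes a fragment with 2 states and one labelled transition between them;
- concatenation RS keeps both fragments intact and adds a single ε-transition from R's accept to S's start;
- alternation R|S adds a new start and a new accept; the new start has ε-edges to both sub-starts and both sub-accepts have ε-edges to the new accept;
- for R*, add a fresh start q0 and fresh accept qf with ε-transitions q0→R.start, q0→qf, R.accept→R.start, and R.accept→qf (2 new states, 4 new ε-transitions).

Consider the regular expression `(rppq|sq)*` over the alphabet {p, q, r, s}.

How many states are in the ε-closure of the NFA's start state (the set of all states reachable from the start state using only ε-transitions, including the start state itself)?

5

Let C(F) = |ε-closure(F.start)| within fragment F, and note whether F accepts ε. Symbol fragments have C = 1 and do not accept ε. Then:
  rppq — |closure| equals the left operand's closure size = 1 (its accept is not ε-reachable, so the closure stops there)
  sq — |closure| equals the left operand's closure size = 1 (its accept is not ε-reachable, so the closure stops there)
  rppq|sq — new start ε-reaches every alternative's start; none of them accept ε, so the new accept is not reached: |closure| = 1 + 1 + 1 = 3
  (rppq|sq)* — |closure| = 1 (new start) + 3 (body) + 1 (new accept) = 5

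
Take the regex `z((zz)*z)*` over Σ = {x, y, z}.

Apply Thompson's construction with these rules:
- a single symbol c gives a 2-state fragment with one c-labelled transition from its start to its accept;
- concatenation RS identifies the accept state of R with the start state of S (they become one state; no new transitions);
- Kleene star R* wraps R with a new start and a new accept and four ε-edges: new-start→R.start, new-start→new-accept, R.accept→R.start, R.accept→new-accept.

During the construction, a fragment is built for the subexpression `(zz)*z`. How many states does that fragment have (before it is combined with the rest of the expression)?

6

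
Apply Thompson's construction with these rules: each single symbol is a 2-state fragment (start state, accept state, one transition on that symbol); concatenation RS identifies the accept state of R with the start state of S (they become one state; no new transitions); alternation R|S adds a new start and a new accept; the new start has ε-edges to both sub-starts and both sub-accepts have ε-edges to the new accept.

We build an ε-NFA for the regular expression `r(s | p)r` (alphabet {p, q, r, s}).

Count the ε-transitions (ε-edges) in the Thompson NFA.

4

Bottom-up over the parse tree:
Each of the 4 symbol leaves contributes 0 ε-transitions.
  s | p = 4 ε-transitions
  r(s | p)r = 4 ε-transitions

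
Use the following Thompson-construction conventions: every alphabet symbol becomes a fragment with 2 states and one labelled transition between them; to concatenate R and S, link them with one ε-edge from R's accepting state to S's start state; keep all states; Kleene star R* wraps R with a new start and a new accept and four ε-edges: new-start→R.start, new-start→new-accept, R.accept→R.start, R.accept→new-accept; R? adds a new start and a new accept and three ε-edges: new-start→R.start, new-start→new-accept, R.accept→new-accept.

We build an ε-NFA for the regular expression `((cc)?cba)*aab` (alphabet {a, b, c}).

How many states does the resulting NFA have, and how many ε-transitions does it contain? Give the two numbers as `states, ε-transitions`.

20, 14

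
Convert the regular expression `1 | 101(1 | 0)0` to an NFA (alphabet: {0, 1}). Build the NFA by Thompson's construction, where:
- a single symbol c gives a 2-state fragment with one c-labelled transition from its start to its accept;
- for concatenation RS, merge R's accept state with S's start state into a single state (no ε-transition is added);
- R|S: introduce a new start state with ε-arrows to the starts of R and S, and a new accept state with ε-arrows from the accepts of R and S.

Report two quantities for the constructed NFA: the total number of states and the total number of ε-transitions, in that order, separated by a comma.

14, 8

Per subexpression:
Each of the 7 symbol leaves contributes 2 states and 0 ε-transitions.
  1 | 0 = 6 states, 4 ε-transitions
  101(1 | 0)0 = 10 states, 4 ε-transitions
  1 | 101(1 | 0)0 = 14 states, 8 ε-transitions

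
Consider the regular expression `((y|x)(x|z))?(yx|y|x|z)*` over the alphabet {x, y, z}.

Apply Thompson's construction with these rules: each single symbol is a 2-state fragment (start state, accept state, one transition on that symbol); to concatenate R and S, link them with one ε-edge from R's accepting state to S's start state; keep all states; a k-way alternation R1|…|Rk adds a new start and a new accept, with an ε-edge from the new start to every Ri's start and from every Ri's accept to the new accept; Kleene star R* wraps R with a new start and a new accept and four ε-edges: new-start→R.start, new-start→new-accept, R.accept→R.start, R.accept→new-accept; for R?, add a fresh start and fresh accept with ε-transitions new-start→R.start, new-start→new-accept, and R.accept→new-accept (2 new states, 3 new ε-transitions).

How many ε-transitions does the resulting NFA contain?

Per subexpression:
Each of the 9 symbol leaves contributes 0 ε-transitions.
  y|x : 4 ε-transitions
  x|z : 4 ε-transitions
  (y|x)(x|z) : 9 ε-transitions
  ((y|x)(x|z))? : 12 ε-transitions
  yx : 1 ε-transition
  yx|y|x|z : 9 ε-transitions
  (yx|y|x|z)* : 13 ε-transitions
  ((y|x)(x|z))?(yx|y|x|z)* : 26 ε-transitions

26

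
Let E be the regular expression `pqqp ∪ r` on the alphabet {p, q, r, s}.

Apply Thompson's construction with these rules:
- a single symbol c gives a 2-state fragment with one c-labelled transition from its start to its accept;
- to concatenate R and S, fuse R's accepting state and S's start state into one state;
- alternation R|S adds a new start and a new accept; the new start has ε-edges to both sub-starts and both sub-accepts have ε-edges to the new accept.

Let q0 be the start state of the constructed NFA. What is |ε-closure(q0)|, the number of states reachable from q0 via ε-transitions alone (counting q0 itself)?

Work bottom-up. For each fragment F, track |ε-closure(F.start)| and whether F's accept lies in that closure (i.e. whether F accepts ε). A single-symbol fragment has closure size 1 and does not accept ε.
  pqqp → same as the first factor's closure: C = 1
  pqqp ∪ r → new start ε-reaches every alternative's start; none of them accept ε, so the new accept is not reached: C = 1 + 1 + 1 = 3

3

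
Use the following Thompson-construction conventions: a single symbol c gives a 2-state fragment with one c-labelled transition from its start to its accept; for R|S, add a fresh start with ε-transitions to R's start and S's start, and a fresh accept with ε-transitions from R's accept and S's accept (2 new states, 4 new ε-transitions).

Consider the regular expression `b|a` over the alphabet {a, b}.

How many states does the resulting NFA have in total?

By structural recursion:
Each of the 2 symbol leaves contributes a 2-state fragment.
  b|a — 6 states

6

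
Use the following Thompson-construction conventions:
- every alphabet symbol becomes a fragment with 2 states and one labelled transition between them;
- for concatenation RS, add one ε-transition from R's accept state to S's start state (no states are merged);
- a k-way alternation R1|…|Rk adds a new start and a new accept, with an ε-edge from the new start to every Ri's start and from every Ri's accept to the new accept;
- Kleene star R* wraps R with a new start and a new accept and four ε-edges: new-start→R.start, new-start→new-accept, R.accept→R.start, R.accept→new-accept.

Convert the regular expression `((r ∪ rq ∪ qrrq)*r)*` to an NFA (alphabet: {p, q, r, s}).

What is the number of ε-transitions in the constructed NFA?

By structural recursion:
Each of the 8 symbol leaves contributes 0 ε-transitions.
  rq : 1 ε-transition
  qrrq : 3 ε-transitions
  r ∪ rq ∪ qrrq : 10 ε-transitions
  (r ∪ rq ∪ qrrq)* : 14 ε-transitions
  (r ∪ rq ∪ qrrq)*r : 15 ε-transitions
  ((r ∪ rq ∪ qrrq)*r)* : 19 ε-transitions

19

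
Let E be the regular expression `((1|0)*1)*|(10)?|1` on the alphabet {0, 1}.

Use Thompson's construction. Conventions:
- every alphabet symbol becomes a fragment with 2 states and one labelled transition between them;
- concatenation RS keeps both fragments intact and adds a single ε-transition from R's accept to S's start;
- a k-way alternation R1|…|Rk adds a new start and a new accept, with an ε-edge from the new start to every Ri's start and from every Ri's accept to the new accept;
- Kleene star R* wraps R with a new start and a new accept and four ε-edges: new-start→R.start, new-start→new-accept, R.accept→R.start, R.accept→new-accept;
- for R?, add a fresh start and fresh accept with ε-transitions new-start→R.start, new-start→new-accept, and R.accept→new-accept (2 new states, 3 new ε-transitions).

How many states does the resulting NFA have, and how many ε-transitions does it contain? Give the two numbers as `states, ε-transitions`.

22, 23

By structural recursion:
Each of the 6 symbol leaves contributes 2 states and 0 ε-transitions.
  1|0 → 6 states, 4 ε-transitions
  (1|0)* → 8 states, 8 ε-transitions
  (1|0)*1 → 10 states, 9 ε-transitions
  ((1|0)*1)* → 12 states, 13 ε-transitions
  10 → 4 states, 1 ε-transition
  (10)? → 6 states, 4 ε-transitions
  ((1|0)*1)*|(10)?|1 → 22 states, 23 ε-transitions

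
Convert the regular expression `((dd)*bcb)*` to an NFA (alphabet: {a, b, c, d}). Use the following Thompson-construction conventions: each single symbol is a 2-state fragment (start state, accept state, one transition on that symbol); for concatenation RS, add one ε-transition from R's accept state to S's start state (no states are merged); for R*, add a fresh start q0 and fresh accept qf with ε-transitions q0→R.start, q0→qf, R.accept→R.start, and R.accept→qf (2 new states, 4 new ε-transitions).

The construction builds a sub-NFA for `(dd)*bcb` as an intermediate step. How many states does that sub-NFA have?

12

Fragment for `(dd)*bcb`:
Each of the 5 symbol leaves contributes a 2-state fragment.
  dd → 4 states
  (dd)* → 6 states
  (dd)*bcb → 12 states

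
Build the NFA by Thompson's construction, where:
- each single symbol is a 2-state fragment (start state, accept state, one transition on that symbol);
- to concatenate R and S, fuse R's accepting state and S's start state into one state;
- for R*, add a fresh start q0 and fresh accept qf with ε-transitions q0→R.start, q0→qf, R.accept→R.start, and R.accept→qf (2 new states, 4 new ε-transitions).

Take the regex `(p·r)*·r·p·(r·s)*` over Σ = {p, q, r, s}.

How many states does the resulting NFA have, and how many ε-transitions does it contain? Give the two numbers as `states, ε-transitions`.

11, 8

Building bottom-up:
Each of the 6 symbol leaves contributes 2 states and 0 ε-transitions.
  p·r — 3 states, 0 ε-transitions
  (p·r)* — 5 states, 4 ε-transitions
  r·s — 3 states, 0 ε-transitions
  (r·s)* — 5 states, 4 ε-transitions
  (p·r)*·r·p·(r·s)* — 11 states, 8 ε-transitions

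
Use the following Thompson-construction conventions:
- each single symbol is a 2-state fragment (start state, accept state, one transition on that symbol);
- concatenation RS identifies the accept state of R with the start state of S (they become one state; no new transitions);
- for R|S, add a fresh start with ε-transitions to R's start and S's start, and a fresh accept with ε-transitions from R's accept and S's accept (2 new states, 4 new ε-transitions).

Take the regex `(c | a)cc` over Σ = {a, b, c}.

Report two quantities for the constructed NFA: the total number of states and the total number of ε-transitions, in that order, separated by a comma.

Recursing over subexpressions:
Each of the 4 symbol leaves contributes 2 states and 0 ε-transitions.
  c | a — 6 states, 4 ε-transitions
  (c | a)cc — 8 states, 4 ε-transitions

8, 4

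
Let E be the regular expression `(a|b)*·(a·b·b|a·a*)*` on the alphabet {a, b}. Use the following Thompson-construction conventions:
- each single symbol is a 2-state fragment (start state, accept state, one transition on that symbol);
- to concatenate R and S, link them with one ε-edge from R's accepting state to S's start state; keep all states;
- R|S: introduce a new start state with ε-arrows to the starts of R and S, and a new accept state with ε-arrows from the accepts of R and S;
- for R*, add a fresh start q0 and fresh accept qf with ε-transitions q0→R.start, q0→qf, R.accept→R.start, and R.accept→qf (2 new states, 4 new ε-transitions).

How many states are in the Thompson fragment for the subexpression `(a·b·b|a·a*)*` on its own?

16

Fragment for `(a·b·b|a·a*)*`:
Each of the 5 symbol leaves contributes a 2-state fragment.
  a·b·b — 6 states
  a* — 4 states
  a·a* — 6 states
  a·b·b|a·a* — 14 states
  (a·b·b|a·a*)* — 16 states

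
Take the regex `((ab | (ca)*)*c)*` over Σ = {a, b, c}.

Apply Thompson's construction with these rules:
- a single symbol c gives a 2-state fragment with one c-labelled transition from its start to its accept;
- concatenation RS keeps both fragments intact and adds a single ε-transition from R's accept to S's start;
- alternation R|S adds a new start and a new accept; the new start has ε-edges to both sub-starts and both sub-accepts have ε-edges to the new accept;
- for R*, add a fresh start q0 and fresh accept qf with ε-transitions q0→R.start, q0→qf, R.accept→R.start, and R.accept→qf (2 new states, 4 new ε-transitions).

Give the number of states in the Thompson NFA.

18

Recursing over subexpressions:
Each of the 5 symbol leaves contributes a 2-state fragment.
  ab — 4 states
  ca — 4 states
  (ca)* — 6 states
  ab | (ca)* — 12 states
  (ab | (ca)*)* — 14 states
  (ab | (ca)*)*c — 16 states
  ((ab | (ca)*)*c)* — 18 states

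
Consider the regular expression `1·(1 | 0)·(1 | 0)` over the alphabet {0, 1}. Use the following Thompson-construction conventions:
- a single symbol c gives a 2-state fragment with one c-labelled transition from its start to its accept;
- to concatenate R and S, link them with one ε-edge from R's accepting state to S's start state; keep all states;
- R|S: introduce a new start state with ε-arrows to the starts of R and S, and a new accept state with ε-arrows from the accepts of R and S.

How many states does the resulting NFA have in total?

14

Per subexpression:
Each of the 5 symbol leaves contributes a 2-state fragment.
  1 | 0 → 6 states
  1 | 0 → 6 states
  1·(1 | 0)·(1 | 0) → 14 states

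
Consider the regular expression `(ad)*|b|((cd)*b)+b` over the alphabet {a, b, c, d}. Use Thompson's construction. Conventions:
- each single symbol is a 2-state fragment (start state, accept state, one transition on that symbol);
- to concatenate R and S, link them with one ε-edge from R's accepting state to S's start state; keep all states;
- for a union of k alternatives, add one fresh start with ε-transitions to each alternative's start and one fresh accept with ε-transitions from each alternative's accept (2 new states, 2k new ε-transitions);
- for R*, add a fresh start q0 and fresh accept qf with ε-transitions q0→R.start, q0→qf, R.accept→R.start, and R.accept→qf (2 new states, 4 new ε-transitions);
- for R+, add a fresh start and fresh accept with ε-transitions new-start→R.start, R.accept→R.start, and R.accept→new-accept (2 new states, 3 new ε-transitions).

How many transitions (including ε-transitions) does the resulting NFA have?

28

Bottom-up over the parse tree:
Each of the 7 symbol leaves contributes 1 transition (1 symbol, 0 ε).
  ad = 3 transitions (2 symbol, 1 ε)
  (ad)* = 7 transitions (2 symbol, 5 ε)
  cd = 3 transitions (2 symbol, 1 ε)
  (cd)* = 7 transitions (2 symbol, 5 ε)
  (cd)*b = 9 transitions (3 symbol, 6 ε)
  ((cd)*b)+ = 12 transitions (3 symbol, 9 ε)
  ((cd)*b)+b = 14 transitions (4 symbol, 10 ε)
  (ad)*|b|((cd)*b)+b = 28 transitions (7 symbol, 21 ε)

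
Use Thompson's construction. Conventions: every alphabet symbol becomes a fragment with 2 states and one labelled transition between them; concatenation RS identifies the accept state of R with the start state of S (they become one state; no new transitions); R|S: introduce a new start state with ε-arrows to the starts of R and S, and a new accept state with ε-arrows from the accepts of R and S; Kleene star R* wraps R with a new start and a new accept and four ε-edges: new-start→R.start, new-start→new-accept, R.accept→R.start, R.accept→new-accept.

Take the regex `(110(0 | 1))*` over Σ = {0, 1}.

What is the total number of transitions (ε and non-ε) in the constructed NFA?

13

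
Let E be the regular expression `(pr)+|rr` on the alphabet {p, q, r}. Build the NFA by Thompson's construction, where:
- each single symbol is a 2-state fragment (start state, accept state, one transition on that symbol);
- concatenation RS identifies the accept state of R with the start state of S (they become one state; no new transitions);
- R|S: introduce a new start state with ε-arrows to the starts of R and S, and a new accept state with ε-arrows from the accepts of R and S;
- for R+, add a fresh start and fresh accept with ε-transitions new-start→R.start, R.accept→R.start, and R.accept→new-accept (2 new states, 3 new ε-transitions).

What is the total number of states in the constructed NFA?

By structural recursion:
Each of the 4 symbol leaves contributes a 2-state fragment.
  pr = 3 states
  (pr)+ = 5 states
  rr = 3 states
  (pr)+|rr = 10 states

10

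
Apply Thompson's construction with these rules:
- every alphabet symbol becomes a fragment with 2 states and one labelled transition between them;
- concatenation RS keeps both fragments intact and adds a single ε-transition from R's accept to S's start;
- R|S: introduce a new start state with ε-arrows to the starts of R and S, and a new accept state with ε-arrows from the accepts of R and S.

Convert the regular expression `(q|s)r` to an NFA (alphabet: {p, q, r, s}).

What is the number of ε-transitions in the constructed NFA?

Bottom-up over the parse tree:
Each of the 3 symbol leaves contributes 0 ε-transitions.
  q|s : 4 ε-transitions
  (q|s)r : 5 ε-transitions

5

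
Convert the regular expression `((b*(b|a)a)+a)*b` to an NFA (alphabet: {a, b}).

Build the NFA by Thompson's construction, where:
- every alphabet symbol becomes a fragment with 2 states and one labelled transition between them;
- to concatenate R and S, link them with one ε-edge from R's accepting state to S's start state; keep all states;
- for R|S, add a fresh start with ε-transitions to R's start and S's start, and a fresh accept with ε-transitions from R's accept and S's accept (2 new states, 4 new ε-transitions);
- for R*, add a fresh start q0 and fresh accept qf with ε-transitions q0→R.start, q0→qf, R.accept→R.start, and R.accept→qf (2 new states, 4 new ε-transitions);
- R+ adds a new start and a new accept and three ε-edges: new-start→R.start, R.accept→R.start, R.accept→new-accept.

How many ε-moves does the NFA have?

Per subexpression:
Each of the 6 symbol leaves contributes 0 ε-transitions.
  b* = 4 ε-transitions
  b|a = 4 ε-transitions
  b*(b|a)a = 10 ε-transitions
  (b*(b|a)a)+ = 13 ε-transitions
  (b*(b|a)a)+a = 14 ε-transitions
  ((b*(b|a)a)+a)* = 18 ε-transitions
  ((b*(b|a)a)+a)*b = 19 ε-transitions

19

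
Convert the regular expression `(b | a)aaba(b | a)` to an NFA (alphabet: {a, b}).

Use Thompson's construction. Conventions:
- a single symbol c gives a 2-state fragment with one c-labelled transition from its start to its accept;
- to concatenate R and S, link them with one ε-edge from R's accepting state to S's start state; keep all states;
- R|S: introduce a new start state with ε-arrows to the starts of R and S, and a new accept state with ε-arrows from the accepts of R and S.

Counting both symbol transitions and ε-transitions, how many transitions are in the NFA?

Building bottom-up:
Each of the 8 symbol leaves contributes 1 transition (1 symbol, 0 ε).
  b | a : 6 transitions (2 symbol, 4 ε)
  b | a : 6 transitions (2 symbol, 4 ε)
  (b | a)aaba(b | a) : 21 transitions (8 symbol, 13 ε)

21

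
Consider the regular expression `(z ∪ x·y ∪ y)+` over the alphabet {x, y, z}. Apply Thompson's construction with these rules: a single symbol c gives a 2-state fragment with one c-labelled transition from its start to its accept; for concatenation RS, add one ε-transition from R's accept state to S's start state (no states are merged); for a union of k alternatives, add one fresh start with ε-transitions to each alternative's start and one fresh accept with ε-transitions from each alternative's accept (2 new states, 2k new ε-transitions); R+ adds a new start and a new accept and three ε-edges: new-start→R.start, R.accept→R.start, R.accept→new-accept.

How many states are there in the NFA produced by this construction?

12

Recursing over subexpressions:
Each of the 4 symbol leaves contributes a 2-state fragment.
  x·y → 4 states
  z ∪ x·y ∪ y → 10 states
  (z ∪ x·y ∪ y)+ → 12 states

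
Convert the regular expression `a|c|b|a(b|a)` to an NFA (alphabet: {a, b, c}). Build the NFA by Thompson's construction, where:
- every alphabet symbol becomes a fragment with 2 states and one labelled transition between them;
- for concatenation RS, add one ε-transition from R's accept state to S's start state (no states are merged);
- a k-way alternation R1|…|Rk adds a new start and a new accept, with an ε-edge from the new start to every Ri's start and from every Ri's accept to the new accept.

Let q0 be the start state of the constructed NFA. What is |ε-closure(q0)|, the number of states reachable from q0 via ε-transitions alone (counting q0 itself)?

5

Let C(F) = |ε-closure(F.start)| within fragment F, and note whether F accepts ε. Symbol fragments have C = 1 and do not accept ε. Then:
  b|a : new start ε-reaches every alternative's start; none of them accept ε, so the new accept is not reached: C = 1 + 1 + 1 = 3
  a(b|a) : C equals the left operand's closure size = 1 (its accept is not ε-reachable, so the closure stops there)
  a|c|b|a(b|a) : new start ε-reaches every alternative's start; none of them accept ε, so the new accept is not reached: C = 1 + 1 + 1 + 1 + 1 = 5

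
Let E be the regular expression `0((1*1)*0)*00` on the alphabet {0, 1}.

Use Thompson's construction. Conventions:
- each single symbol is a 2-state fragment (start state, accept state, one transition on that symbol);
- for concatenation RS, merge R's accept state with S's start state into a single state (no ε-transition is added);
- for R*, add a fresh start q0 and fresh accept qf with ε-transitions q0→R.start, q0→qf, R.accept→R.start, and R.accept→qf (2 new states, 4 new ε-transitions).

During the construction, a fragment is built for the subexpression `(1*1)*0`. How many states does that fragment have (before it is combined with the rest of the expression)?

Fragment for `(1*1)*0`:
Each of the 3 symbol leaves contributes a 2-state fragment.
  1* : 4 states
  1*1 : 5 states
  (1*1)* : 7 states
  (1*1)*0 : 8 states

8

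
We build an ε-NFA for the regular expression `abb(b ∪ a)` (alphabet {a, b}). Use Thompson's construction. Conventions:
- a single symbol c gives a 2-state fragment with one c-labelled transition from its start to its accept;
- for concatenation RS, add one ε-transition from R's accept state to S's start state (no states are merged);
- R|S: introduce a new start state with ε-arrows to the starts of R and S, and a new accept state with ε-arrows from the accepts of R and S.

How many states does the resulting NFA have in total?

Building bottom-up:
Each of the 5 symbol leaves contributes a 2-state fragment.
  b ∪ a → 6 states
  abb(b ∪ a) → 12 states

12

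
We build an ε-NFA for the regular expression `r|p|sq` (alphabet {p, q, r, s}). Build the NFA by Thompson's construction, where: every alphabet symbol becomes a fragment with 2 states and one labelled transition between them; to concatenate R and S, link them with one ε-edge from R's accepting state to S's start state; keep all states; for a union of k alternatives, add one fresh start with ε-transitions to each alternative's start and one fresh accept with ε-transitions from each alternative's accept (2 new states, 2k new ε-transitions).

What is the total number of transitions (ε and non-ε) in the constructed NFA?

By structural recursion:
Each of the 4 symbol leaves contributes 1 transition (1 symbol, 0 ε).
  sq → 3 transitions (2 symbol, 1 ε)
  r|p|sq → 11 transitions (4 symbol, 7 ε)

11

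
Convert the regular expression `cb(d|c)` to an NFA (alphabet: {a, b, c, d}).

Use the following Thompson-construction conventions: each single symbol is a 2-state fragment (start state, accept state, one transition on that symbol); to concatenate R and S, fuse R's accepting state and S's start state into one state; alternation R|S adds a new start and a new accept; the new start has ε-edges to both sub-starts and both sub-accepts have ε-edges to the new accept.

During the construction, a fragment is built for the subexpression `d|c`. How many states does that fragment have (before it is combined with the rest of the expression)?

Fragment for `d|c`:
Each of the 2 symbol leaves contributes a 2-state fragment.
  d|c → 6 states

6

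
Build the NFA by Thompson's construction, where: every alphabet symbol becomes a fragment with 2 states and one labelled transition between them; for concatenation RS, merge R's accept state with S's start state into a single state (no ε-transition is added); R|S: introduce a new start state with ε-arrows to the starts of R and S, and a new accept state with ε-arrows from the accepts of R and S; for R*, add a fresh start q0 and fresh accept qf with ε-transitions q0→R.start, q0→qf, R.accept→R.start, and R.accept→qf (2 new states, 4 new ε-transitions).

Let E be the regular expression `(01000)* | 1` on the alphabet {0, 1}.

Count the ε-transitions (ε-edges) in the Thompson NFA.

Per subexpression:
Each of the 6 symbol leaves contributes 0 ε-transitions.
  01000 — 0 ε-transitions
  (01000)* — 4 ε-transitions
  (01000)* | 1 — 8 ε-transitions

8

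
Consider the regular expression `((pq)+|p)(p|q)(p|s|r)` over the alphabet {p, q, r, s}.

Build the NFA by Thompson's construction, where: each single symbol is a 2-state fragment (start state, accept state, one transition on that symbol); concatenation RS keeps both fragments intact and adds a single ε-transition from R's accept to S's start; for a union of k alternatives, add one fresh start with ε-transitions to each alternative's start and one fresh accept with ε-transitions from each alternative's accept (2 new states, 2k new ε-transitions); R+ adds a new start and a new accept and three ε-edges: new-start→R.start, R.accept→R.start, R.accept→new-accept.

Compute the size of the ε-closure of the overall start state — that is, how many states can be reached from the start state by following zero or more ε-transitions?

Work bottom-up. For each fragment F, track |ε-closure(F.start)| and whether F's accept lies in that closure (i.e. whether F accepts ε). A single-symbol fragment has closure size 1 and does not accept ε.
  pq : |ε-closure| equals the left operand's closure size = 1 (its accept is not ε-reachable, so the closure stops there)
  (pq)+ : new start ε-reaches only the body's start; the new accept needs a symbol first: |ε-closure| = 1 + 1 = 2
  (pq)+|p : new start ε-reaches every alternative's start; none of them accept ε, so the new accept is not reached: |ε-closure| = 1 + 2 + 1 = 4
  p|q : new start ε-reaches every alternative's start; none of them accept ε, so the new accept is not reached: |ε-closure| = 1 + 1 + 1 = 3
  p|s|r : new start ε-reaches every alternative's start; none of them accept ε, so the new accept is not reached: |ε-closure| = 1 + 1 + 1 + 1 = 4
  ((pq)+|p)(p|q)(p|s|r) : same as the first factor's closure: |ε-closure| = 4

4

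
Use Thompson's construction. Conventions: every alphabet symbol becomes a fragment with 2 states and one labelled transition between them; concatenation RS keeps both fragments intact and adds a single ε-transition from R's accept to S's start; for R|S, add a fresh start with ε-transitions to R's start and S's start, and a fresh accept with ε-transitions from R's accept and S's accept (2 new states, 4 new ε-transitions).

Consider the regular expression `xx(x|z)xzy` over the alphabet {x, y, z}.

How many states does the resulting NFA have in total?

Building bottom-up:
Each of the 7 symbol leaves contributes a 2-state fragment.
  x|z = 6 states
  xx(x|z)xzy = 16 states

16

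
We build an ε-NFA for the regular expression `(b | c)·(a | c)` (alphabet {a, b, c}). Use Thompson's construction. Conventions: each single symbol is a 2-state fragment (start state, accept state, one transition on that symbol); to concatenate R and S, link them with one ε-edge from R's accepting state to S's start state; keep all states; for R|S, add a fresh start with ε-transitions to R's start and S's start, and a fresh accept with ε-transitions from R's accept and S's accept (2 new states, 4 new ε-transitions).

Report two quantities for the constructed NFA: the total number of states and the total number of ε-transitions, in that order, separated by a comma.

Recursing over subexpressions:
Each of the 4 symbol leaves contributes 2 states and 0 ε-transitions.
  b | c = 6 states, 4 ε-transitions
  a | c = 6 states, 4 ε-transitions
  (b | c)·(a | c) = 12 states, 9 ε-transitions

12, 9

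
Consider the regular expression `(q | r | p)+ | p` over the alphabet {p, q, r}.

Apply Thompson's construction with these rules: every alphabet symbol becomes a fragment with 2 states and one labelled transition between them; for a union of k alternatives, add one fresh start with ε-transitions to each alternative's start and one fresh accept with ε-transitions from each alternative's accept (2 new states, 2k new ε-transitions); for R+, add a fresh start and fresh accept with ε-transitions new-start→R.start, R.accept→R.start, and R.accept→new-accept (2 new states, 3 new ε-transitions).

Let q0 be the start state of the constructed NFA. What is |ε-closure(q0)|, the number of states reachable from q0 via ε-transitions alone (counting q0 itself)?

7

Let C(F) = |ε-closure(F.start)| within fragment F, and note whether F accepts ε. Symbol fragments have C = 1 and do not accept ε. Then:
  q | r | p — new start ε-reaches every alternative's start; none of them accept ε, so the new accept is not reached: |ε-closure| = 1 + 1 + 1 + 1 = 4
  (q | r | p)+ — |ε-closure| = 1 + 4 = 5 (the body doesn't accept ε, so the new accept is not reached)
  (q | r | p)+ | p — |ε-closure| = 1 + 5 + 1 = 7 (the new accept is not ε-reachable since no branch accepts ε)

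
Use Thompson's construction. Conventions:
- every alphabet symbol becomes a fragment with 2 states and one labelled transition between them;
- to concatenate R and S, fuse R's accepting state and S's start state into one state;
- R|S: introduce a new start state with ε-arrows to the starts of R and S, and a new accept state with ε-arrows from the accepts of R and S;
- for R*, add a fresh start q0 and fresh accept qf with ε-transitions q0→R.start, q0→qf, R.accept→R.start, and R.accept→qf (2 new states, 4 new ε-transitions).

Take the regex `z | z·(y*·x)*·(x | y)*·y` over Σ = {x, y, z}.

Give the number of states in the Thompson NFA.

20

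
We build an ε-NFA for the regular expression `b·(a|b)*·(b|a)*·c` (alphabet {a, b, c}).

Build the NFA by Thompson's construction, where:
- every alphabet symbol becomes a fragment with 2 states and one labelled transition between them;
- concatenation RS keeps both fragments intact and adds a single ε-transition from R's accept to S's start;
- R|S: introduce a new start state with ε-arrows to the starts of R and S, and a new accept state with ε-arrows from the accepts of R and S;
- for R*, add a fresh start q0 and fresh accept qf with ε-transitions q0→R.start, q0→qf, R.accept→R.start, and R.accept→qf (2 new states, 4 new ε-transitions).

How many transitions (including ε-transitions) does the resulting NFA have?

25

Recursing over subexpressions:
Each of the 6 symbol leaves contributes 1 transition (1 symbol, 0 ε).
  a|b — 6 transitions (2 symbol, 4 ε)
  (a|b)* — 10 transitions (2 symbol, 8 ε)
  b|a — 6 transitions (2 symbol, 4 ε)
  (b|a)* — 10 transitions (2 symbol, 8 ε)
  b·(a|b)*·(b|a)*·c — 25 transitions (6 symbol, 19 ε)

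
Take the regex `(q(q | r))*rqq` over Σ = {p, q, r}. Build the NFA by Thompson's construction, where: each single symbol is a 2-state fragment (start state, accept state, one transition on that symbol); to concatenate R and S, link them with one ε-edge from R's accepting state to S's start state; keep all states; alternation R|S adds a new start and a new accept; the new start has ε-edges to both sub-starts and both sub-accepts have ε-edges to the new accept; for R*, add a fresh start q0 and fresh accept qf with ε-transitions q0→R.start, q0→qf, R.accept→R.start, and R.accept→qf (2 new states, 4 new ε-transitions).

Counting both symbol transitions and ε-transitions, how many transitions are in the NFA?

Recursing over subexpressions:
Each of the 6 symbol leaves contributes 1 transition (1 symbol, 0 ε).
  q | r : 6 transitions (2 symbol, 4 ε)
  q(q | r) : 8 transitions (3 symbol, 5 ε)
  (q(q | r))* : 12 transitions (3 symbol, 9 ε)
  (q(q | r))*rqq : 18 transitions (6 symbol, 12 ε)

18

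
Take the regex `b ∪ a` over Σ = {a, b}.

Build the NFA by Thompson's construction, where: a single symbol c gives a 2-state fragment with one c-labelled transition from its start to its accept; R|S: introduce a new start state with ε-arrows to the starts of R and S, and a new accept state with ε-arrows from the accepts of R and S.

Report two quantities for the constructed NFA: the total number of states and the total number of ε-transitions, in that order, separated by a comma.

Bottom-up over the parse tree:
Each of the 2 symbol leaves contributes 2 states and 0 ε-transitions.
  b ∪ a — 6 states, 4 ε-transitions

6, 4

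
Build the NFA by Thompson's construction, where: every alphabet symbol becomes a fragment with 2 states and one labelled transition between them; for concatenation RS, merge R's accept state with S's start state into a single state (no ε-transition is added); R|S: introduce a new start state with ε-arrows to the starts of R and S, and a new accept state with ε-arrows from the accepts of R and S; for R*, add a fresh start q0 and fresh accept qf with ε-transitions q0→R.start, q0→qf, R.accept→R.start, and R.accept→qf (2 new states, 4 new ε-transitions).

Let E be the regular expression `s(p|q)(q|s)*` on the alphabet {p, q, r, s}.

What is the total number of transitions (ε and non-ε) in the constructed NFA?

17

Recursing over subexpressions:
Each of the 5 symbol leaves contributes 1 transition (1 symbol, 0 ε).
  p|q : 6 transitions (2 symbol, 4 ε)
  q|s : 6 transitions (2 symbol, 4 ε)
  (q|s)* : 10 transitions (2 symbol, 8 ε)
  s(p|q)(q|s)* : 17 transitions (5 symbol, 12 ε)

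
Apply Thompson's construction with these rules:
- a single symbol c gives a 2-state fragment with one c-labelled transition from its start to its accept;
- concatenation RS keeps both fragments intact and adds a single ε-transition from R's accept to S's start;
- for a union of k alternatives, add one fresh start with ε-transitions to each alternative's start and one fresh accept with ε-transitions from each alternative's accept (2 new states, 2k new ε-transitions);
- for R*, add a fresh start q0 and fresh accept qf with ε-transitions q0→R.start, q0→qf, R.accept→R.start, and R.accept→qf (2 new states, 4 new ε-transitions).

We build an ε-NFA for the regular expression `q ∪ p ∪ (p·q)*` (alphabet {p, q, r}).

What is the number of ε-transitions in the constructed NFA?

11

By structural recursion:
Each of the 4 symbol leaves contributes 0 ε-transitions.
  p·q : 1 ε-transition
  (p·q)* : 5 ε-transitions
  q ∪ p ∪ (p·q)* : 11 ε-transitions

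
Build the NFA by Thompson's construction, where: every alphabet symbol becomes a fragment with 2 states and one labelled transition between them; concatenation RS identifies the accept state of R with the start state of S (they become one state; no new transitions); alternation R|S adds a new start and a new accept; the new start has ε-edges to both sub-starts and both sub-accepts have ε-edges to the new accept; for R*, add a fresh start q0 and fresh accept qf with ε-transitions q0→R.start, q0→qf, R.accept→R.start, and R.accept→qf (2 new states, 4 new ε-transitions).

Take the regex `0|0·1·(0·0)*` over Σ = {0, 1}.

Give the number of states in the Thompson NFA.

11

Building bottom-up:
Each of the 5 symbol leaves contributes a 2-state fragment.
  0·0 : 3 states
  (0·0)* : 5 states
  0·1·(0·0)* : 7 states
  0|0·1·(0·0)* : 11 states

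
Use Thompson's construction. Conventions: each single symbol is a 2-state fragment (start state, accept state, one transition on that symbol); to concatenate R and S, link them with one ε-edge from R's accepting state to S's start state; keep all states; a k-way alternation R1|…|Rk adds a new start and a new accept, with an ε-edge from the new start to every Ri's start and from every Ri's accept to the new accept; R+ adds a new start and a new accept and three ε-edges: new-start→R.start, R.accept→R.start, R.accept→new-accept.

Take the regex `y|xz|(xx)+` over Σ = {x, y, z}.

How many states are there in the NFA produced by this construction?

14

Bottom-up over the parse tree:
Each of the 5 symbol leaves contributes a 2-state fragment.
  xz : 4 states
  xx : 4 states
  (xx)+ : 6 states
  y|xz|(xx)+ : 14 states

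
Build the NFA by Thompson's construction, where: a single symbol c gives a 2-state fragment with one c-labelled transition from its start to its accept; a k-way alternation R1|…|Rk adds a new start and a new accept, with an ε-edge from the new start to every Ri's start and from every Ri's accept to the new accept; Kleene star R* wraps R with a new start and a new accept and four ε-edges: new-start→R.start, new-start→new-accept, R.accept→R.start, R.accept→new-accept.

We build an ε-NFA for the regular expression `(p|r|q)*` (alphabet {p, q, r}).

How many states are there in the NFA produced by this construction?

10

Recursing over subexpressions:
Each of the 3 symbol leaves contributes a 2-state fragment.
  p|r|q — 8 states
  (p|r|q)* — 10 states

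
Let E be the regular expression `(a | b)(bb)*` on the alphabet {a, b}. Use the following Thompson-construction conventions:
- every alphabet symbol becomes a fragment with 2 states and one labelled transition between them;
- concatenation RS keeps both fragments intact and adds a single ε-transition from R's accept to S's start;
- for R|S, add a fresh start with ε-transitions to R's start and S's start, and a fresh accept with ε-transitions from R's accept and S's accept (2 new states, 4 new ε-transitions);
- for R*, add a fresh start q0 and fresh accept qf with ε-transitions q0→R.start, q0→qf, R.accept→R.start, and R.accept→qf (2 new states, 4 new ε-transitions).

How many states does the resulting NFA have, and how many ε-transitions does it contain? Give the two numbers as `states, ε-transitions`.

12, 10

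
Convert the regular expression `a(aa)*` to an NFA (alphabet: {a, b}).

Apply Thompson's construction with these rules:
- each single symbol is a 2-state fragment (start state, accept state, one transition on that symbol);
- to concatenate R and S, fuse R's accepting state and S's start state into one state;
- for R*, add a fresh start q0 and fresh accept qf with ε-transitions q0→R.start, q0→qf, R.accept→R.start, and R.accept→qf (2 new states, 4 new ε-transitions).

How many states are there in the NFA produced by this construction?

6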